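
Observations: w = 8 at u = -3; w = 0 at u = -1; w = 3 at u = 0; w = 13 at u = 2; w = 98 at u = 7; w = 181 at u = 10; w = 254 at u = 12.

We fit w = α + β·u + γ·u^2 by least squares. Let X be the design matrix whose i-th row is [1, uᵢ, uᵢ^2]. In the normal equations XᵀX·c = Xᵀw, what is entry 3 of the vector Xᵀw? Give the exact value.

Entry 3 ↔ basis u^2, so (Xᵀw)_{3} = Σᵢ (u^2)·wᵢ = (9)·(8) + (1)·(0) + (0)·(3) + (4)·(13) + (49)·(98) + (100)·(181) + (144)·(254) = 59602.

59602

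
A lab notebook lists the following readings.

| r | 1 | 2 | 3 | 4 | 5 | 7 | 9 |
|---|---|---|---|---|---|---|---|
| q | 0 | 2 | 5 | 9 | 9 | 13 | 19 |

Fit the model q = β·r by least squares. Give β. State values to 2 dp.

β = 1.96

Entries of MᵀM: Σr·r = 185.
For Mᵀq: Σr·q = 362.
β = 362/185 = 1.95676.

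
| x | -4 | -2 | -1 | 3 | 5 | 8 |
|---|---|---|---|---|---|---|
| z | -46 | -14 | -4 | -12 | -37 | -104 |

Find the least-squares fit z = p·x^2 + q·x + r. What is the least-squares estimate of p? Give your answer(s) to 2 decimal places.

Setting ∂/∂p … = 0 gives: 5075·p + 591·q + 119·r = -8485;  591·p + 119·q + 9·r = -837;  119·p + 9·q + 6·r = -217.
(Σx^2·x^2 = 5075, Σx^2·x = 591, Σx^2 = 119, Σx·x = 119, Σx = 9, Σ1 = 6, Σx^2·z = -8485, Σx·z = -837, Σz = -217.)
Solving the 3×3 system (Gaussian elimination) gives p = -345179/174388, q = 504141/174388, r = -108597/87194.

p = -1.98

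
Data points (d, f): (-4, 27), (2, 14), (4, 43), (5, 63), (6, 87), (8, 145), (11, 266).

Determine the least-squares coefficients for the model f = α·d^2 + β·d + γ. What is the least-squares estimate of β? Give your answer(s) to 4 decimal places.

Compute the Gram sums: Σd^2·d^2 = 21186, Σd^2·d = 2192, Σd^2 = 282, Σd·d = 282, Σd = 32, Σ1 = 7.
Moment sums: Σd^2·f = 47349, Σd·f = 5015, Σf = 645.
Normal equations: [[21186, 2192, 282]; [2192, 282, 32]; [282, 32, 7]]·[α, β, γ]ᵀ = [47349, 5015, 645]ᵀ.
Solving the 3×3 system (Gaussian elimination) gives α = 144733/72562, β = 709983/362810, γ = 73668/25915.

β = 1.9569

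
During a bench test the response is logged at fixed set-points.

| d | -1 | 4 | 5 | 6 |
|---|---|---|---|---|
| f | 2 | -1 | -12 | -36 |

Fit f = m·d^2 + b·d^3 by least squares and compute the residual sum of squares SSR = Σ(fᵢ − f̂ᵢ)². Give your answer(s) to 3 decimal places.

Entries of AᵀA: Σd^2·d^2 = 2178, Σd^2·d^3 = 11924, Σd^3·d^3 = 66378.
And Σd^2·f = -1610, Σd^3·f = -9342.
AᵀA·[m, b]ᵀ = Aᵀf becomes [[2178, 11924]; [11924, 66378]]·[m, b]ᵀ = [-1610, -9342]ᵀ.
Δ = 2178·66378 − 11924² = 2389508.
m = ((-1610)·66378 − 11924·(-9342))/2389508 = 1131357/597377; b = (2178·(-9342) − 11924·(-1610))/2389508 = -26119/54307.
Residuals: -223912/597377, -311313/597377, 461176/597377, -175680/597377; SSR = 653857/597377.

SSR = 1.095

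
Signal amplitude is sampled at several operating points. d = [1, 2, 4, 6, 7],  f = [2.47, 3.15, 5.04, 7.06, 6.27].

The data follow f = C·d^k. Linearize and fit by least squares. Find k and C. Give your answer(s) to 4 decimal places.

Linearized form: ln f = k·ln d + ln C. From the 5 transformed points,
Σln d = 5.8171, Σ(ln d)² = 9.3992, Σln f = 7.4592, Σln d·ln f = 10.1117.
Equations: 9.3992·k + 5.8171·ln C = 10.1117;  5.8171·k + 5·ln C = 7.4592.
Slope k = (n·Σln d·ln f − Σln d·Σln f)/(n·Σ(ln d)² − (Σln d)²) = (5·10.1117 − 5.8171·7.4592)/13.1574 = 0.54472; ln C = (Σln f − k·Σln d)/n = 0.85811, so C = exp(0.85811) = 2.35870.

k = 0.5447, C = 2.3587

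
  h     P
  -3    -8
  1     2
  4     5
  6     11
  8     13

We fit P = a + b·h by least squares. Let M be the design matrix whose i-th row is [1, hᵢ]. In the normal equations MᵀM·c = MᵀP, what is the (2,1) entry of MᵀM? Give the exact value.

Row 2 ↔ basis h, column 1 ↔ basis 1, so (MᵀM)_{2,1} = Σᵢ h = (-3)·(1) + (1)·(1) + (4)·(1) + (6)·(1) + (8)·(1) = 16.

16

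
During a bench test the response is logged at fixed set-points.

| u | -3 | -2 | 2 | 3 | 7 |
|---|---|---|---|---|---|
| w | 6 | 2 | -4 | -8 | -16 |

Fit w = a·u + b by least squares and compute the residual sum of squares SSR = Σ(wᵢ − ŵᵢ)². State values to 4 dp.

SSR = 3.9141

From the data, Σu·u = 75, Σu = 7, Σ1 = 5.
Moment sums: Σu·w = -166, Σw = -20.
XᵀX·[a, b]ᵀ = Xᵀw becomes [[75, 7]; [7, 5]]·[a, b]ᵀ = [-166, -20]ᵀ.
Δ = 75·5 − 7² = 326.
a = ((-166)·5 − 7·(-20))/326 = -345/163; b = (75·(-20) − 7·(-166))/326 = -169/163.
Residuals: 112/163, -195/163, 207/163, -100/163, -24/163; SSR = 638/163.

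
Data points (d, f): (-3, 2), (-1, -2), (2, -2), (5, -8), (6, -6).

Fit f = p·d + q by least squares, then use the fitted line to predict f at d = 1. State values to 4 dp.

The normal equations are: 75·p + 9·q = -84;  9·p + 5·q = -16.
(Σd·d = 75, Σd = 9, Σ1 = 5, Σd·f = -84, Σf = -16.)
Determinant 75·5 − 9² = 294.
p = ((-84)·5 − 9·(-16))/294 = -46/49; q = (75·(-16) − 9·(-84))/294 = -74/49.
At d = 1: f̂ = (-46/49)·(1) + (-74/49)·(1) = -120/49.

f̂ = -2.4490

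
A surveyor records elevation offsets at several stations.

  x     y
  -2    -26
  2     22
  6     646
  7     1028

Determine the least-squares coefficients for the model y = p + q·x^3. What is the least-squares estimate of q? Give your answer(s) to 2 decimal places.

q = 3.00

Compute the Gram sums: Σ1 = 4, Σx^3 = 559, Σx^3·x^3 = 164433.
Moment sums: Σy = 1670, Σx^3·y = 492524.
Normal equations: [[4, 559]; [559, 164433]]·[p, q]ᵀ = [1670, 492524]ᵀ.
Δ = 4·164433 − 559² = 345251.
p = (1670·164433 − 559·492524)/345251 = -717806/345251; q = (4·492524 − 559·1670)/345251 = 1036566/345251.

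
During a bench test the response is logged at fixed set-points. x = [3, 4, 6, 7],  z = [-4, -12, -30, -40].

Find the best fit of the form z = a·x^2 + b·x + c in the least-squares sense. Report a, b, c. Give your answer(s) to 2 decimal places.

Sums needed: Σx^2·x^2 = 4034, Σx^2·x = 650, Σx^2 = 110, Σx·x = 110, Σx = 20, Σ1 = 4.
Right-hand side: Σx^2·z = -3268, Σx·z = -520, Σz = -86.
MᵀM·[a, b, c]ᵀ = Mᵀz becomes [[4034, 650, 110]; [650, 110, 20]; [110, 20, 4]]·[a, b, c]ᵀ = [-3268, -520, -86]ᵀ.
Row-reducing yields a = -1/3, b = -17/3, c = 16.

a = -0.33, b = -5.67, c = 16.00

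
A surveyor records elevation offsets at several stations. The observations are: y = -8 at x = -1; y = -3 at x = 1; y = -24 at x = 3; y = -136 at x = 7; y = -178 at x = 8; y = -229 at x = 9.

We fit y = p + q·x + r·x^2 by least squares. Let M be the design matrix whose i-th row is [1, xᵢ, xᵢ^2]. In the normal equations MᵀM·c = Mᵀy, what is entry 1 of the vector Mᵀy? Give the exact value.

-578

Entry 1 ↔ basis 1, so (Mᵀy)_{1} = Σᵢ yᵢ = (1)·(-8) + (1)·(-3) + (1)·(-24) + (1)·(-136) + (1)·(-178) + (1)·(-229) = -578.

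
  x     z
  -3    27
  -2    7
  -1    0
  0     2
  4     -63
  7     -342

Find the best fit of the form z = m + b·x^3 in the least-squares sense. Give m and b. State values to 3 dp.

m = 0.152, b = -0.997

Entries of MᵀM: Σ1 = 6, Σx^3 = 371, Σx^3·x^3 = 122539.
Right-hand side: Σz = -369, Σx^3·z = -122123.
MᵀM·[m, b]ᵀ = Mᵀz becomes [[6, 371]; [371, 122539]]·[m, b]ᵀ = [-369, -122123]ᵀ.
det = 6·122539 − 371² = 597593.
m = ((-369)·122539 − 371·(-122123))/597593 = 90742/597593; b = (6·(-122123) − 371·(-369))/597593 = -595839/597593.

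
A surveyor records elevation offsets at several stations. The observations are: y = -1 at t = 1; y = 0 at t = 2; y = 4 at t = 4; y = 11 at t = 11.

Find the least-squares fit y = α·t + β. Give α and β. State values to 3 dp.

The normal equations are: 142·α + 18·β = 136;  18·α + 4·β = 14.
Eliminating β: 4·(row 1) − 18·(row 2) gives 244·α = 4·136 − 18·14 = 292, so α = 73/61.
Then β = (14 − 18·(73/61))/4 = -115/61.

α = 1.197, β = -1.885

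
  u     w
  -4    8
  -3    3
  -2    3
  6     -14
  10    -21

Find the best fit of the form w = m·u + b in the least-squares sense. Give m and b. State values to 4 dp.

The normal equations are: 165·m + 7·b = -341;  7·m + 5·b = -21.
Δ = 165·5 − 7² = 776.
m = ((-341)·5 − 7·(-21))/776 = -779/388; b = (165·(-21) − 7·(-341))/776 = -539/388.

m = -2.0077, b = -1.3892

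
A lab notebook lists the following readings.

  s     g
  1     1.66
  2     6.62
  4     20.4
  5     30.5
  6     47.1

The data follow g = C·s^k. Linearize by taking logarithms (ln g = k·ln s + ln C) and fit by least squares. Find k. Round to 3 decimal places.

Taking logs, ln g = k·ln s + ln C, so regress ln g on ln s.
Σln s = 5.4806, Σ(ln s)² = 8.2030, Σln g = 12.6824, Σln s·ln g = 17.8935.
Equations: 8.2030·k + 5.4806·ln C = 17.8935;  5.4806·k + 5·ln C = 12.6824.
Solving (det = 10.9774): k = 1.81825, ln C = 0.54346.

k = 1.818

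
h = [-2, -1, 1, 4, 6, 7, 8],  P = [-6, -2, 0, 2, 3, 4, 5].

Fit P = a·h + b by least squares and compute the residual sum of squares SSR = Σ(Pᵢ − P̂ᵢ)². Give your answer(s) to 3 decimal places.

SSR = 7.180

Sums needed: Σh·h = 171, Σh = 23, Σ1 = 7.
Moment sums: Σh·P = 108, ΣP = 6.
Normal equations: [[171, 23]; [23, 7]]·[a, b]ᵀ = [108, 6]ᵀ.
Δ = 171·7 − 23² = 668.
a = (108·7 − 23·6)/668 = 309/334; b = (171·6 − 23·108)/668 = -729/334.
Residuals: -657/334, 185/167, 210/167, 161/334, -123/334, -49/167, -73/334; SSR = 1199/167.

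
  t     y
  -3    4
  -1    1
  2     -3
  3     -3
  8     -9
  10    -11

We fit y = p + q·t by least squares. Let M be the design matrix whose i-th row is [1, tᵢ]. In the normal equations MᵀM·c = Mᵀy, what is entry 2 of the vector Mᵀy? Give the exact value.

-210

Entry 2 ↔ basis t, so (Mᵀy)_{2} = Σᵢ (t)·yᵢ = (-3)·(4) + (-1)·(1) + (2)·(-3) + (3)·(-3) + (8)·(-9) + (10)·(-11) = -210.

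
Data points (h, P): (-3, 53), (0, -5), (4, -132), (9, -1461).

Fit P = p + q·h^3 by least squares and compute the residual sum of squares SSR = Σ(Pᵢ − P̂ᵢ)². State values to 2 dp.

SSR = 8.74

Setting ∂/∂p … = 0 gives: 4·p + 766·q = -1545;  766·p + 536266·q = -1074948.
(Σ1 = 4, Σh^3 = 766, Σh^3·h^3 = 536266, ΣP = -1545, Σh^3·P = -1074948.)
Eliminating q: 536266·(row 1) − 766·(row 2) gives 1558308·p = 536266·(-1545) − 766·(-1074948) = -5120802, so p = -853467/259718.
Then q = ((-1074948) − 766·(-853467/259718))/536266 = -519387/259718.
Residuals: 297536/129859, -445123/259718, -188541/259718, 19296/129859; SSR = 2268931/259718.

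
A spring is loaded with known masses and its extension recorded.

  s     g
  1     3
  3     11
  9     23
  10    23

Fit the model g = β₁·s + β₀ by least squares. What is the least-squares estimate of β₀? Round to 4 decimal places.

MᵀM·[β₁, β₀]ᵀ = Mᵀg reads: 191·β₁ + 23·β₀ = 473;  23·β₁ + 4·β₀ = 60.
Eliminating β₀: 4·(row 1) − 23·(row 2) gives 235·β₁ = 4·473 − 23·60 = 512, so β₁ = 512/235.
Then β₀ = (60 − 23·(512/235))/4 = 581/235.

β₀ = 2.4723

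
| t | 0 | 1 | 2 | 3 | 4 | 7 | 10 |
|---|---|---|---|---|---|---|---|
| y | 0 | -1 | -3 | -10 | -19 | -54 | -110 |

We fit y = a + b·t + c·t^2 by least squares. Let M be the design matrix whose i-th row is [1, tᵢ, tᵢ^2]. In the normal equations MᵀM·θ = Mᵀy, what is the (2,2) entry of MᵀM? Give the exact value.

Row 2 ↔ basis t, column 2 ↔ basis t, so (MᵀM)_{2,2} = Σᵢ (t)·(t) = (0)·(0) + (1)·(1) + (2)·(2) + (3)·(3) + (4)·(4) + (7)·(7) + (10)·(10) = 179.

179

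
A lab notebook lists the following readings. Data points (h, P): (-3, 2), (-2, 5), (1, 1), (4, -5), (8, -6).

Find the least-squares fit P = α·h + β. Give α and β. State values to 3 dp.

Forming MᵀM = [[94, 8]; [8, 5]] and MᵀP = [-83, -3]ᵀ gives MᵀM·[α, β]ᵀ = MᵀP.
Δ = 94·5 − 8² = 406.
α = ((-83)·5 − 8·(-3))/406 = -391/406; β = (94·(-3) − 8·(-83))/406 = 191/203.

α = -0.963, β = 0.941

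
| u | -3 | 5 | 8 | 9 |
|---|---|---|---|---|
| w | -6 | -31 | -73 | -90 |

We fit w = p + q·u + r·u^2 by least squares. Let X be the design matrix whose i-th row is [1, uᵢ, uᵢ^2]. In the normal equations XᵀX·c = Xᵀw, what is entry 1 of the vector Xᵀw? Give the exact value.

-200

Entry 1 ↔ basis 1, so (Xᵀw)_{1} = Σᵢ wᵢ = (1)·(-6) + (1)·(-31) + (1)·(-73) + (1)·(-90) = -200.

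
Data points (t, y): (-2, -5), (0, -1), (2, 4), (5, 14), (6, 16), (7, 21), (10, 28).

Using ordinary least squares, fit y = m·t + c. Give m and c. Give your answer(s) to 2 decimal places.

From the data, Σt·t = 218, Σt = 28, Σ1 = 7.
And Σt·y = 611, Σy = 77.
det = 218·7 − 28² = 742.
m = (611·7 − 28·77)/742 = 303/106; c = (218·77 − 28·611)/742 = -23/53.

m = 2.86, c = -0.43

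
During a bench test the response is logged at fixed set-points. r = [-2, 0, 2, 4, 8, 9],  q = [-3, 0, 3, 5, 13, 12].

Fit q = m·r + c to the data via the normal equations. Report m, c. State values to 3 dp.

With design matrix A, AᵀA = [[169, 21]; [21, 6]] and Aᵀq = [244, 30]ᵀ.
Determinant 169·6 − 21² = 573.
m = (244·6 − 21·30)/573 = 278/191; c = (169·30 − 21·244)/573 = -18/191.

m = 1.455, c = -0.094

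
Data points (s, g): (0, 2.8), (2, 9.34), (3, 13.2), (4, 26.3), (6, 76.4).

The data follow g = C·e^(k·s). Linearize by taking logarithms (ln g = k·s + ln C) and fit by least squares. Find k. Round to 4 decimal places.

k = 0.5477

Let Y = ln g. Fitting Y = k·s + ln C by least squares:
Σs = 15.0000, Σ(s)² = 65.0000, Σln g = 13.4497, Σs·ln g = 51.3034.
Equations: 65.0000·k + 15.0000·ln C = 51.3034;  15.0000·k + 5·ln C = 13.4497.
Δ = 65.0000·5 − (15.0000)² = 100.0000; k = (51.3034·5 − 15.0000·13.4497)/100.0000 = 0.54772, ln C = (65.0000·13.4497 − 15.0000·51.3034)/100.0000 = 1.04679.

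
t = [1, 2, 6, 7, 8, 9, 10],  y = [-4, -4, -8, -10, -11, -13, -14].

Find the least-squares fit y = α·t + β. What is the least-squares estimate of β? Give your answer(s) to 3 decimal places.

β = -2.046

Forming AᵀA = [[335, 43]; [43, 7]] and Aᵀy = [-475, -64]ᵀ gives AᵀA·[α, β]ᵀ = Aᵀy.
det = 335·7 − 43² = 496.
α = ((-475)·7 − 43·(-64))/496 = -573/496; β = (335·(-64) − 43·(-475))/496 = -1015/496.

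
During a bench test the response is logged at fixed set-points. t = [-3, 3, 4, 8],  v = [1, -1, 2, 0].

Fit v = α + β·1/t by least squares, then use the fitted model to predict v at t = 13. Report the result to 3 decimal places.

v̂ = 0.522

Setting ∂/∂α … = 0 gives: 4·α + (3/8)·β = 2;  (3/8)·α + (173/576)·β = -1/6.
Eliminating β: (173/576)·(row 1) − (3/8)·(row 2) gives (611/576)·α = (173/576)·2 − (3/8)·(-1/6) = 191/288, so α = 382/611.
Then β = ((-1/6) − (3/8)·(382/611))/(173/576) = -816/611.
At t = 13: v̂ = (382/611)·(1) + (-816/611)·(1/13) = 4150/7943.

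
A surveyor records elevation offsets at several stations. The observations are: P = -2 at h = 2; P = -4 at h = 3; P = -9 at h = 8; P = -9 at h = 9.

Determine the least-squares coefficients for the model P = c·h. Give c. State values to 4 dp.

c = -1.0696

Sums needed: Σh·h = 158.
Moment sums: Σh·P = -169.
Hence c = -169 / 158 ≈ -1.06962.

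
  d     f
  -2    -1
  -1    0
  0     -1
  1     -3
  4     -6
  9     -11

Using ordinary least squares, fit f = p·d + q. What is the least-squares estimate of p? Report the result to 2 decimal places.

With design matrix X, XᵀX = [[103, 11]; [11, 6]] and Xᵀf = [-124, -22]ᵀ.
det = 103·6 − 11² = 497.
p = ((-124)·6 − 11·(-22))/497 = -502/497; q = (103·(-22) − 11·(-124))/497 = -902/497.

p = -1.01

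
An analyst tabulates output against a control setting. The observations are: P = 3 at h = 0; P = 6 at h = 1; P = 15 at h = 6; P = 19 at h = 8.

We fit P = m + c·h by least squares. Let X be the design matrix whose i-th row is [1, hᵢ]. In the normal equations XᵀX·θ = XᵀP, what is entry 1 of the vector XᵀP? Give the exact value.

43

Entry 1 ↔ basis 1, so (XᵀP)_{1} = Σᵢ Pᵢ = (1)·(3) + (1)·(6) + (1)·(15) + (1)·(19) = 43.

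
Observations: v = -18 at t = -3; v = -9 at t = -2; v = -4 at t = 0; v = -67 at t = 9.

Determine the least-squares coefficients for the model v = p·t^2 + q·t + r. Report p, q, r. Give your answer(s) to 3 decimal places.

Forming MᵀM = [[6658, 694, 94]; [694, 94, 4]; [94, 4, 4]] and Mᵀv = [-5625, -531, -98]ᵀ gives MᵀM·[p, q, r]ᵀ = Mᵀv.
Solving the 3×3 system (Gaussian elimination) gives p = -1306/1347, q = 22261/13470, r = -7561/2245.

p = -0.970, q = 1.653, r = -3.368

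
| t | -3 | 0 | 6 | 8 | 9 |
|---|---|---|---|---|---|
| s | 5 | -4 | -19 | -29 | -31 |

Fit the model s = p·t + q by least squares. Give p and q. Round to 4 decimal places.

The normal system AᵀA·[p, q]ᵀ = Aᵀs is [[190, 20]; [20, 5]]·[p, q]ᵀ = [-640, -78]ᵀ.
Eliminating q: 5·(row 1) − 20·(row 2) gives 550·p = 5·(-640) − 20·(-78) = -1640, so p = -164/55.
Then q = ((-78) − 20·(-164/55))/5 = -202/55.

p = -2.9818, q = -3.6727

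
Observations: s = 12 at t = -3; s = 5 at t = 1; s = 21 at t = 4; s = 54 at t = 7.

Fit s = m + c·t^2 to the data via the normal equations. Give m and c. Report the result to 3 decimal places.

Forming XᵀX = [[4, 75]; [75, 2739]] and Xᵀs = [92, 3095]ᵀ gives XᵀX·[m, c]ᵀ = Xᵀs.
Eliminating c: 2739·(row 1) − 75·(row 2) gives 5331·m = 2739·92 − 75·3095 = 19863, so m = 6621/1777.
Then c = (3095 − 75·(6621/1777))/2739 = 5480/5331.

m = 3.726, c = 1.028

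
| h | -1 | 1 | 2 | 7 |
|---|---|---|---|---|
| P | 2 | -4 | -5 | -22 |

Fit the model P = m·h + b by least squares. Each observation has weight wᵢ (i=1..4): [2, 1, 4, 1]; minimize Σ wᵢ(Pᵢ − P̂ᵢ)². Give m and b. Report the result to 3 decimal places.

m = -2.954, b = -0.080

MᵀWM·[m, b]ᵀ = MᵀWP reads: 68·m + 14·b = -202;  14·m + 8·b = -42.
det = 68·8 − 14² = 348.
m = ((-202)·8 − 14·(-42))/348 = -257/87; b = (68·(-42) − 14·(-202))/348 = -7/87.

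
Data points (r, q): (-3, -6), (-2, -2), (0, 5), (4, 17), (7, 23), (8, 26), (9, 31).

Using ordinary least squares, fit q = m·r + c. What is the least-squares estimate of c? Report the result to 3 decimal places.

c = 3.864

The normal equations are: 223·m + 23·c = 738;  23·m + 7·c = 94.
Eliminating c: 7·(row 1) − 23·(row 2) gives 1032·m = 7·738 − 23·94 = 3004, so m = 751/258.
Then c = (94 − 23·(751/258))/7 = 997/258.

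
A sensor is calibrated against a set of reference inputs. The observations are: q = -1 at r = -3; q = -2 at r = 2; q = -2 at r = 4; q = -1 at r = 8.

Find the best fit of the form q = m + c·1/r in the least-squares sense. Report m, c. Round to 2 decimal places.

m = -1.32, c = -1.31

With design matrix M, MᵀM = [[4, 13/24]; [13/24, 253/576]] and Mᵀq = [-6, -31/24]ᵀ.
Eliminating c: (253/576)·(row 1) − (13/24)·(row 2) gives (281/192)·m = (253/576)·(-6) − (13/24)·(-31/24) = -1115/576, so m = -1115/843.
Then c = ((-31/24) − (13/24)·(-1115/843))/(253/576) = -368/281.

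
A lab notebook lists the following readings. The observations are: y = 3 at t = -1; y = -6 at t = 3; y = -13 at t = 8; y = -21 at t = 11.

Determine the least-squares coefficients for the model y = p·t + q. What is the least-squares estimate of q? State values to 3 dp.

q = 0.770

Normal-equation sums: Σt·t = 195, Σt = 21, Σ1 = 4.
Moment sums: Σt·y = -356, Σy = -37.
Normal equations: [[195, 21]; [21, 4]]·[p, q]ᵀ = [-356, -37]ᵀ.
Eliminating q: 4·(row 1) − 21·(row 2) gives 339·p = 4·(-356) − 21·(-37) = -647, so p = -647/339.
Then q = ((-37) − 21·(-647/339))/4 = 87/113.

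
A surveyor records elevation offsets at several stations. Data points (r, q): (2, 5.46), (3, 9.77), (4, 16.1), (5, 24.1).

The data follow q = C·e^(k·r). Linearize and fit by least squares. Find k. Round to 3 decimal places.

Linearized form: ln q = k·r + ln C. From the 4 transformed points,
Over the data: Σr = 14.0000, Σ(r)² = 54.0000, Σln q = 9.9378, Σr·ln q = 37.2592.
Normal system: [[54.0000, 14.0000]; [14.0000, 4]]·[k, ln C]ᵀ = [37.2592, 9.9378]ᵀ.
Slope k = (n·Σr·ln q − Σr·Σln q)/(n·Σ(r)² − (Σr)²) = (4·37.2592 − 14.0000·9.9378)/20.0000 = 0.49538; ln C = (Σln q − k·Σr)/n = 0.75062.

k = 0.495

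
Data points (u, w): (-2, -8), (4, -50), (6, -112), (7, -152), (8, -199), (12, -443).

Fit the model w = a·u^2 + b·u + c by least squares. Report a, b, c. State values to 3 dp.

a = -3.009, b = -0.991, c = 2.086

AᵀA·[a, b, c]ᵀ = Aᵀw reads: 28801·a + 2855·b + 313·c = -88840;  2855·a + 313·b + 35·c = -8828;  313·a + 35·b + 6·c = -964.
(Σu^2·u^2 = 28801, Σu^2·u = 2855, Σu^2 = 313, Σu·u = 313, Σu = 35, Σ1 = 6, Σu^2·w = -88840, Σu·w = -8828, Σw = -964.)
Solving the 3×3 system (Gaussian elimination) gives a = -40797/13558, b = -13433/13558, c = 14142/6779.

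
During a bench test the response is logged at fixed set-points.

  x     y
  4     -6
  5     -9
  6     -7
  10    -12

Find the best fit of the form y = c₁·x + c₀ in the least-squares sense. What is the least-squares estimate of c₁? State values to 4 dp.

c₁ = -0.8916

Compute the Gram sums: Σx·x = 177, Σx = 25, Σ1 = 4.
And Σx·y = -231, Σy = -34.
So MᵀM·[c₁, c₀]ᵀ = Mᵀy: [[177, 25]; [25, 4]]·[c₁, c₀]ᵀ = [-231, -34]ᵀ.
Δ = 177·4 − 25² = 83.
c₁ = ((-231)·4 − 25·(-34))/83 = -74/83; c₀ = (177·(-34) − 25·(-231))/83 = -243/83.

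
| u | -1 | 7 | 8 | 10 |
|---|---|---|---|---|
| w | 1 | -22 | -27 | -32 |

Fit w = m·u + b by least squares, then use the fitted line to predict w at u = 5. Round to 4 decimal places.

Sums needed: Σu·u = 214, Σu = 24, Σ1 = 4.
And Σu·w = -691, Σw = -80.
det = 214·4 − 24² = 280.
m = ((-691)·4 − 24·(-80))/280 = -211/70; b = (214·(-80) − 24·(-691))/280 = -67/35.
At u = 5: ŵ = (-211/70)·(5) + (-67/35)·(1) = -1189/70.

ŵ = -16.9857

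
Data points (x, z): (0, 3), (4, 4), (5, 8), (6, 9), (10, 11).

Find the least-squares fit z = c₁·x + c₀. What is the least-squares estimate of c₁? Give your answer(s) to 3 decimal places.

c₁ = 0.865

With design matrix M, MᵀM = [[177, 25]; [25, 5]] and Mᵀz = [220, 35]ᵀ.
det = 177·5 − 25² = 260.
c₁ = (220·5 − 25·35)/260 = 45/52; c₀ = (177·35 − 25·220)/260 = 139/52.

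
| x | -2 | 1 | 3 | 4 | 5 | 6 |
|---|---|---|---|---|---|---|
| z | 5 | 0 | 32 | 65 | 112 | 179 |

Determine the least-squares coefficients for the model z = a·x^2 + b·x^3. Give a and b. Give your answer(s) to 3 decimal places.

a = 2.143, b = 0.471

From the data, Σx^2·x^2 = 2275, Σx^2·x^3 = 12137, Σx^3·x^3 = 67171.
For Aᵀz: Σx^2·z = 10592, Σx^3·z = 57648.
So AᵀA·[a, b]ᵀ = Aᵀz: [[2275, 12137]; [12137, 67171]]·[a, b]ᵀ = [10592, 57648]ᵀ.
Eliminating b: 67171·(row 1) − 12137·(row 2) gives 5507256·a = 67171·10592 − 12137·57648 = 11801456, so a = 1475182/688407.
Then b = (57648 − 12137·(1475182/688407))/67171 = 324262/688407.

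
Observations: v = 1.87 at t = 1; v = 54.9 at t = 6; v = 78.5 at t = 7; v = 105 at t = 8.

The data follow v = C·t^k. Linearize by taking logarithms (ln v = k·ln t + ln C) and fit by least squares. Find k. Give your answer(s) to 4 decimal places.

k = 1.9208

Let Y = ln v. Fitting Y = k·ln t + ln C by least squares:
Σln t = 5.8171, Σ(ln t)² = 11.3210, Σln v = 13.6485, Σln t·ln v = 25.3448.
Equations: 11.3210·k + 5.8171·ln C = 25.3448;  5.8171·k + 4·ln C = 13.6485.
Solving (det = 11.4454): k = 1.92078, ln C = 0.61878.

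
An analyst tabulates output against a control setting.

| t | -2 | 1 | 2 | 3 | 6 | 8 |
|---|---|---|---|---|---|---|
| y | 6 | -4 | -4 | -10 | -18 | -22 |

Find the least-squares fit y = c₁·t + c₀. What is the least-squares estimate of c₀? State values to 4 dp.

c₀ = -0.1354

With design matrix M, MᵀM = [[118, 18]; [18, 6]] and Mᵀy = [-338, -52]ᵀ.
Eliminating c₀: 6·(row 1) − 18·(row 2) gives 384·c₁ = 6·(-338) − 18·(-52) = -1092, so c₁ = -91/32.
Then c₀ = ((-52) − 18·(-91/32))/6 = -13/96.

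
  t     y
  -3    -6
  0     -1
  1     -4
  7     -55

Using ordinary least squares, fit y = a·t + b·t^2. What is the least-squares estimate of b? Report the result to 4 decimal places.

b = -0.9742

Forming MᵀM = [[59, 317]; [317, 2483]] and Mᵀy = [-371, -2753]ᵀ gives MᵀM·[a, b]ᵀ = Mᵀy.
Eliminating b: 2483·(row 1) − 317·(row 2) gives 46008·a = 2483·(-371) − 317·(-2753) = -48492, so a = -449/426.
Then b = ((-2753) − 317·(-449/426))/2483 = -415/426.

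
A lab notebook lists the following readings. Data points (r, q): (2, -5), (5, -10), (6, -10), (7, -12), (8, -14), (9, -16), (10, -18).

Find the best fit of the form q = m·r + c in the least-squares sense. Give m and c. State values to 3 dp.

m = -1.595, c = -1.431

Normal-equation sums: Σr·r = 359, Σr = 47, Σ1 = 7.
Right-hand side: Σr·q = -640, Σq = -85.
So XᵀX·[m, c]ᵀ = Xᵀq: [[359, 47]; [47, 7]]·[m, c]ᵀ = [-640, -85]ᵀ.
Determinant 359·7 − 47² = 304.
m = ((-640)·7 − 47·(-85))/304 = -485/304; c = (359·(-85) − 47·(-640))/304 = -435/304.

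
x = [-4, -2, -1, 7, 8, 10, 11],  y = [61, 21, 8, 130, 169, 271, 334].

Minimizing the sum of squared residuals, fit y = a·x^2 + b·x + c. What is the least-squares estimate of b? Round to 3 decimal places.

b = -2.880

The normal system AᵀA·[a, b, c]ᵀ = Aᵀy is [[31411, 3113, 355]; [3113, 355, 29]; [355, 29, 7]]·[a, b, c]ᵀ = [85768, 8352, 994]ᵀ.
Solving the 3×3 system (Gaussian elimination) gives a = 393937/131754, b = -126475/43918, c = 151369/65877.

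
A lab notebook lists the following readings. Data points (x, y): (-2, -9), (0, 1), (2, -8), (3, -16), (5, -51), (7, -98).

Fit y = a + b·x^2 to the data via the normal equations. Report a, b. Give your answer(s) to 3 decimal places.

a = 0.392, b = -2.015

The normal system MᵀM·[a, b]ᵀ = Mᵀy is [[6, 91]; [91, 3139]]·[a, b]ᵀ = [-181, -6289]ᵀ.
det = 6·3139 − 91² = 10553.
a = ((-181)·3139 − 91·(-6289))/10553 = 4140/10553; b = (6·(-6289) − 91·(-181))/10553 = -21263/10553.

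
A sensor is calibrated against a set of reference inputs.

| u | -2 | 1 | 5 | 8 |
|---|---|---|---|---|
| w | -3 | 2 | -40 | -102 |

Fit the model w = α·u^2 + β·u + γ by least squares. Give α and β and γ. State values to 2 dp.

α = -1.60, β = -0.41, γ = 2.97

Compute the Gram sums: Σu^2·u^2 = 4738, Σu^2·u = 630, Σu^2 = 94, Σu·u = 94, Σu = 12, Σ1 = 4.
And Σu^2·w = -7538, Σu·w = -1008, Σw = -143.
Normal equations: [[4738, 630, 94]; [630, 94, 12]; [94, 12, 4]]·[α, β, γ]ᵀ = [-7538, -1008, -143]ᵀ.
Solving the 3×3 system (Gaussian elimination) gives α = -67/42, β = -167/406, γ = 1810/609.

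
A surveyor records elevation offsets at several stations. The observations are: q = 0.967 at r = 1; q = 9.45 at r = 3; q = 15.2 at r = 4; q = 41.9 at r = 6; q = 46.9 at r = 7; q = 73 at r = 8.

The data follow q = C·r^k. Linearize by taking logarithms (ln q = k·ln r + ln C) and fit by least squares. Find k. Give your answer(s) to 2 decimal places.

Taking logs, ln q = k·ln r + ln C, so regress ln q on ln r.
XᵀX = [[14.4498, 8.3020]; [8.3020, 6]], rhs = [29.3424, 16.8075]ᵀ  (here Σln r = 8.3020, Σ(ln r)² = 14.4498, Σln q = 16.8075, Σln r·ln q = 29.3424).
Slope k = (n·Σln r·ln q − Σln r·Σln q)/(n·Σ(ln r)² − (Σln r)²) = (6·29.3424 − 8.3020·16.8075)/17.7753 = 2.05443; ln C = (Σln q − k·Σln r)/n = -0.04140.

k = 2.05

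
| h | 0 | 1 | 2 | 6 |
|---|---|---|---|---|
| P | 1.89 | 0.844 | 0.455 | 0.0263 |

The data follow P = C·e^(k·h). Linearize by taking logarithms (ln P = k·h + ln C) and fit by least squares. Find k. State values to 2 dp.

k = -0.71

Let Y = ln P. Fitting Y = k·h + ln C by least squares:
Σh = 9.0000, Σ(h)² = 41.0000, Σln P = -3.9587, Σh·ln P = -23.5736.
Equations: 41.0000·k + 9.0000·ln C = -23.5736;  9.0000·k + 4·ln C = -3.9587.
Δ = 41.0000·4 − (9.0000)² = 83.0000; k = (-23.5736·4 − 9.0000·-3.9587)/83.0000 = -0.70683, ln C = (41.0000·-3.9587 − 9.0000·-23.5736)/83.0000 = 0.60069.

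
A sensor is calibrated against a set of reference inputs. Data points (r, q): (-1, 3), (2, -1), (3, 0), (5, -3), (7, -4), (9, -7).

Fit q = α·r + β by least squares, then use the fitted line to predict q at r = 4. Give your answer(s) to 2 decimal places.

Setting ∂/∂α … = 0 gives: 169·α + 25·β = -111;  25·α + 6·β = -12.
(Σr·r = 169, Σr = 25, Σ1 = 6, Σr·q = -111, Σq = -12.)
Determinant 169·6 − 25² = 389.
α = ((-111)·6 − 25·(-12))/389 = -366/389; β = (169·(-12) − 25·(-111))/389 = 747/389.
At r = 4: q̂ = (-366/389)·(4) + (747/389)·(1) = -717/389.

q̂ = -1.84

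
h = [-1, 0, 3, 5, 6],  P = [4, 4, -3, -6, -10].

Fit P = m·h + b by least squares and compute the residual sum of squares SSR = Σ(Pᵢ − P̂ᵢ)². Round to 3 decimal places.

Setting ∂/∂m … = 0 gives: 71·m + 13·b = -103;  13·m + 5·b = -11.
(Σh·h = 71, Σh = 13, Σ1 = 5, Σh·P = -103, ΣP = -11.)
Eliminating b: 5·(row 1) − 13·(row 2) gives 186·m = 5·(-103) − 13·(-11) = -372, so m = -2.
Then b = ((-11) − 13·(-2))/5 = 3.
Residuals: -1, 1, 0, 1, -1; SSR = 4.

SSR = 4.000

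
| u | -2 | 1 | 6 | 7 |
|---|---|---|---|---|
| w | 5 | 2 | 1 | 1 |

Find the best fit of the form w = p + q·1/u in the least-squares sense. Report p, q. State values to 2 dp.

p = 2.61, q = -1.77

Compute the Gram sums: Σ1 = 4, Σ1/u = 17/21, Σ1/u·1/u = 1145/882.
And Σw = 9, Σ1/u·w = -4/21.
Normal equations: [[4, 17/21]; [17/21, 1145/882]]·[p, q]ᵀ = [9, -4/21]ᵀ.
det = 4·(1145/882) − (17/21)² = 667/147.
p = (9·(1145/882) − (17/21)·(-4/21))/(667/147) = 10441/4002; q = (4·(-4/21) − (17/21)·9)/(667/147) = -1183/667.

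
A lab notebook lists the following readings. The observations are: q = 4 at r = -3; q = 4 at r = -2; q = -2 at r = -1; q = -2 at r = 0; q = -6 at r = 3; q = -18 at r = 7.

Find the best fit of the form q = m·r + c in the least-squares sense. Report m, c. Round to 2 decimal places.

m = -2.14, c = -1.90

The normal system MᵀM·[m, c]ᵀ = Mᵀq is [[72, 4]; [4, 6]]·[m, c]ᵀ = [-162, -20]ᵀ.
det = 72·6 − 4² = 416.
m = ((-162)·6 − 4·(-20))/416 = -223/104; c = (72·(-20) − 4·(-162))/416 = -99/52.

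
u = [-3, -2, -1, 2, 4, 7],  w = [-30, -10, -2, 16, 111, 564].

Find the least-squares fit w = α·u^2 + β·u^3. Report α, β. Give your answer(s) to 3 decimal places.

With design matrix M, MᵀM = [[2771, 17587]; [17587, 122603]] and Mᵀw = [29164, 201576]ᵀ.
Δ = 2771·122603 − 17587² = 30430344.
α = (29164·122603 − 17587·201576)/30430344 = 7619195/7607586; β = (2771·201576 − 17587·29164)/30430344 = 11414957/7607586.

α = 1.002, β = 1.500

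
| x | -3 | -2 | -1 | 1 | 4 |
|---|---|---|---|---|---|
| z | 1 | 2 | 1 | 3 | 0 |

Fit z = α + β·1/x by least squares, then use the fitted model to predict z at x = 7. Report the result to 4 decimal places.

Setting ∂/∂α … = 0 gives: 5·α + (-7/12)·β = 7;  (-7/12)·α + (349/144)·β = 2/3.
(Σ1 = 5, Σ1/x = -7/12, Σ1/x·1/x = 349/144, Σz = 7, Σ1/x·z = 2/3.)
Δ = 5·(349/144) − (-7/12)² = 106/9.
α = (7·(349/144) − (-7/12)·(2/3))/(106/9) = 2499/1696; β = (5·(2/3) − (-7/12)·7)/(106/9) = 267/424.
At x = 7: ẑ = (2499/1696)·(1) + (267/424)·(1/7) = 18561/11872.

ẑ = 1.5634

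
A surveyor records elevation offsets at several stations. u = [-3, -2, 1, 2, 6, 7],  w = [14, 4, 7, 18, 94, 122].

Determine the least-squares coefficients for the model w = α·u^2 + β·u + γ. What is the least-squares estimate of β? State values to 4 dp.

XᵀX·[α, β, γ]ᵀ = Xᵀw reads: 3811·α + 533·β + 103·γ = 9583;  533·α + 103·β + 11·γ = 1411;  103·α + 11·β + 6·γ = 259.
(Σu^2·u^2 = 3811, Σu^2·u = 533, Σu^2 = 103, Σu·u = 103, Σu = 11, Σ1 = 6, Σu^2·w = 9583, Σu·w = 1411, Σw = 259.)
Solving the 3×3 system (Gaussian elimination) gives α = 44273/21756, β = 61931/21756, γ = 10929/3626.

β = 2.8466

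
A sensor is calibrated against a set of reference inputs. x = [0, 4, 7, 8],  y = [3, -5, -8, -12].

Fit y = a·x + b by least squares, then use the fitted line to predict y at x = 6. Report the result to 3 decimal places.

ŷ = -7.677

From the data, Σx·x = 129, Σx = 19, Σ1 = 4.
And Σx·y = -172, Σy = -22.
So AᵀA·[a, b]ᵀ = Aᵀy: [[129, 19]; [19, 4]]·[a, b]ᵀ = [-172, -22]ᵀ.
Eliminating b: 4·(row 1) − 19·(row 2) gives 155·a = 4·(-172) − 19·(-22) = -270, so a = -54/31.
Then b = ((-22) − 19·(-54/31))/4 = 86/31.
At x = 6: ŷ = (-54/31)·(6) + (86/31)·(1) = -238/31.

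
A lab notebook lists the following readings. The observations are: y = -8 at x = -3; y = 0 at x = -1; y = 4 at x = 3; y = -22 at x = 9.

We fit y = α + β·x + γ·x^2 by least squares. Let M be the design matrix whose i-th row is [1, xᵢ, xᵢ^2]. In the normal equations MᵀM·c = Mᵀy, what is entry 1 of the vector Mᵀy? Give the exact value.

-26

Entry 1 ↔ basis 1, so (Mᵀy)_{1} = Σᵢ yᵢ = (1)·(-8) + (1)·(0) + (1)·(4) + (1)·(-22) = -26.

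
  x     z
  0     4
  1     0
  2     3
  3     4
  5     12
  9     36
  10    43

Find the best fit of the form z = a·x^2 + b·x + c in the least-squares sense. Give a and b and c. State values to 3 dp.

a = 0.480, b = -0.654, c = 2.288

Sums needed: Σx^2·x^2 = 17284, Σx^2·x = 1890, Σx^2 = 220, Σx·x = 220, Σx = 30, Σ1 = 7.
And Σx^2·z = 7564, Σx·z = 832, Σz = 102.
MᵀM·[a, b, c]ᵀ = Mᵀz becomes [[17284, 1890, 220]; [1890, 220, 30]; [220, 30, 7]]·[a, b, c]ᵀ = [7564, 832, 102]ᵀ.
Inverting the 3×3 Gram matrix, [a, b, c]ᵀ = [8570/17853, -19462/29755, 40846/17853]ᵀ.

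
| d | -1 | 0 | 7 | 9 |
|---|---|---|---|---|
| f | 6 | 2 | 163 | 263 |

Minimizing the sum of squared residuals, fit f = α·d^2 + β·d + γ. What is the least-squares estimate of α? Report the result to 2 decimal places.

Setting ∂/∂α … = 0 gives: 8963·α + 1071·β + 131·γ = 29296;  1071·α + 131·β + 15·γ = 3502;  131·α + 15·β + 4·γ = 434.
Inverting the 3×3 Gram matrix, [α, β, γ]ᵀ = [81351/26356, 29981/26356, 20738/6589]ᵀ.

α = 3.09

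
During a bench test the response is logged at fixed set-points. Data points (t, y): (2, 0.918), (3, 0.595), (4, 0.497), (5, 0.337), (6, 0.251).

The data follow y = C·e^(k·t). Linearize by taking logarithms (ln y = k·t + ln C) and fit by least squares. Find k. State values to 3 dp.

With ln yᵢ as the transformed response and tᵢ as the regressor:
Σt = 20.0000, Σ(t)² = 90.0000, Σln y = -3.7739, Σt·ln y = -18.2575.
Normal system: [[90.0000, 20.0000]; [20.0000, 5]]·[k, ln C]ᵀ = [-18.2575, -3.7739]ᵀ.
Slope k = (n·Σt·ln y − Σt·Σln y)/(n·Σ(t)² − (Σt)²) = (5·-18.2575 − 20.0000·-3.7739)/50.0000 = -0.31620; ln C = (Σln y − k·Σt)/n = 0.51001.

k = -0.316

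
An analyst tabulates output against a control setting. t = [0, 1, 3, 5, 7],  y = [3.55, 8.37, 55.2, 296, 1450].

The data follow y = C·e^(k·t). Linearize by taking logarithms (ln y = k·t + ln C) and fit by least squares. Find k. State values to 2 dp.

Taking logs, ln y = k·t + ln C, so regress ln y on t.
Over the data: Σt = 16.0000, Σ(t)² = 84.0000, Σln y = 20.3722, Σt·ln y = 93.5646.
Normal system: [[84.0000, 16.0000]; [16.0000, 5]]·[k, ln C]ᵀ = [93.5646, 20.3722]ᵀ.
Solving (det = 164.0000): k = 0.86504, ln C = 1.30631.

k = 0.87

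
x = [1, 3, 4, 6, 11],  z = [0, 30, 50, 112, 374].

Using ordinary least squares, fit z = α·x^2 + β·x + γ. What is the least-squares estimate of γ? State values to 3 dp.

Compute the Gram sums: Σx^2·x^2 = 16275, Σx^2·x = 1639, Σx^2 = 183, Σx·x = 183, Σx = 25, Σ1 = 5.
Moment sums: Σx^2·z = 50356, Σx·z = 5076, Σz = 566.
So MᵀM·[α, β, γ]ᵀ = Mᵀz: [[16275, 1639, 183]; [1639, 183, 25]; [183, 25, 5]]·[α, β, γ]ᵀ = [50356, 5076, 566]ᵀ.
Solving the 3×3 system (Gaussian elimination) gives α = 116299/39127, β = 63427/39127, γ = -144502/39127.

γ = -3.693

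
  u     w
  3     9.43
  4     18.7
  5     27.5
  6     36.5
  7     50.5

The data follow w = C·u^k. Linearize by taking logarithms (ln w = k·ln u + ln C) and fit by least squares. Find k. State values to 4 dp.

k = 1.9302

With ln wᵢ as the transformed response and ln uᵢ as the regressor:
AᵀA = [[12.7160, 7.8320]; [7.8320, 5]], rhs = [25.9363, 16.0059]ᵀ  (here Σln u = 7.8320, Σ(ln u)² = 12.7160, Σln w = 16.0059, Σln u·ln w = 25.9363).
Solving (det = 2.2397): k = 1.93020, ln C = 0.17770.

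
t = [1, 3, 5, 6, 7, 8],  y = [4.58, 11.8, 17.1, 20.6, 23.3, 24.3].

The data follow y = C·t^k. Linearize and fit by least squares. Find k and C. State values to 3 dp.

Let Y = ln y. Fitting Y = k·ln t + ln C by least squares:
Σln t = 8.5252, Σ(ln t)² = 15.1183, Σln y = 16.1931, Σln t·ln y = 25.4624.
Equations: 15.1183·k + 8.5252·ln C = 25.4624;  8.5252·k + 6·ln C = 16.1931.
Slope k = (n·Σln t·ln y − Σln t·Σln y)/(n·Σ(ln t)² − (Σln t)²) = (6·25.4624 − 8.5252·16.1931)/18.0313 = 0.81667; ln C = (Σln y − k·Σln t)/n = 1.53847, so C = exp(1.53847) = 4.65746.

k = 0.817, C = 4.657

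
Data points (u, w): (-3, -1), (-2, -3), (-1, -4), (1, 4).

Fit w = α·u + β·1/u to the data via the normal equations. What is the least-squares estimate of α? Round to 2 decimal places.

Setting ∂/∂α … = 0 gives: 15·α + 4·β = 17;  4·α + (85/36)·β = 59/6.
Determinant 15·(85/36) − 4² = 233/12.
α = (17·(85/36) − 4·(59/6))/(233/12) = 29/699; β = (15·(59/6) − 4·17)/(233/12) = 954/233.

α = 0.04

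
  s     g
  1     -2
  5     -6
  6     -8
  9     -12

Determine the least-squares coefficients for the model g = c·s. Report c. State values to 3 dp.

c = -1.315

Forming XᵀX = [[143]] and Xᵀg = [-188]ᵀ gives XᵀX·[c]ᵀ = Xᵀg.
Hence c = -188 / 143 ≈ -1.31469.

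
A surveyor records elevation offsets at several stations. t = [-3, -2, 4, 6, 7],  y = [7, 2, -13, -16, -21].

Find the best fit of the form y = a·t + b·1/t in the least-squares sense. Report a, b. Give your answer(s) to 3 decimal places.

a = -3.117, b = 7.070

Compute the Gram sums: Σt·t = 114, Σt·1/t = 5, Σ1/t·1/t = 3329/7056.
For Xᵀy: Σt·y = -320, Σ1/t·y = -49/4.
XᵀX·[a, b]ᵀ = Xᵀy becomes [[114, 5]; [5, 3329/7056]]·[a, b]ᵀ = [-320, -49/4]ᵀ.
Eliminating b: (3329/7056)·(row 1) − 5·(row 2) gives (33851/1176)·a = (3329/7056)·(-320) − 5·(-49/4) = -158275/1764, so a = -316550/101553.
Then b = ((-49/4) − 5·(-316550/101553))/(3329/7056) = 239316/33851.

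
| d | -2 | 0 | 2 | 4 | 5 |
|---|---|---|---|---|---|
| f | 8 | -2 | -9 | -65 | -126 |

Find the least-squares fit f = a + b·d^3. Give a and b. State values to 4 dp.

Sums needed: Σ1 = 5, Σd^3 = 189, Σd^3·d^3 = 19849.
For Mᵀf: Σf = -194, Σd^3·f = -20046.
So MᵀM·[a, b]ᵀ = Mᵀf: [[5, 189]; [189, 19849]]·[a, b]ᵀ = [-194, -20046]ᵀ.
det = 5·19849 − 189² = 63524.
a = ((-194)·19849 − 189·(-20046))/63524 = -15503/15881; b = (5·(-20046) − 189·(-194))/63524 = -15891/15881.

a = -0.9762, b = -1.0006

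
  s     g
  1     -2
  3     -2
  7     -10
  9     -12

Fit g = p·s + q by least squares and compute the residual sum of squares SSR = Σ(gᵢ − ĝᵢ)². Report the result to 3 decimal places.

The normal system XᵀX·[p, q]ᵀ = Xᵀg is [[140, 20]; [20, 4]]·[p, q]ᵀ = [-186, -26]ᵀ.
Determinant 140·4 − 20² = 160.
p = ((-186)·4 − 20·(-26))/160 = -7/5; q = (140·(-26) − 20·(-186))/160 = 1/2.
Residuals: -11/10, 17/10, -7/10, 1/10; SSR = 23/5.

SSR = 4.600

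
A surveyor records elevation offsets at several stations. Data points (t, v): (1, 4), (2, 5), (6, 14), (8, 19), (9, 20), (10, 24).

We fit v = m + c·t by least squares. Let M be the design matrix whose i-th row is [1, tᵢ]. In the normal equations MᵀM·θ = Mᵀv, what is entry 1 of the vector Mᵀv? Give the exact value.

Entry 1 ↔ basis 1, so (Mᵀv)_{1} = Σᵢ vᵢ = (1)·(4) + (1)·(5) + (1)·(14) + (1)·(19) + (1)·(20) + (1)·(24) = 86.

86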